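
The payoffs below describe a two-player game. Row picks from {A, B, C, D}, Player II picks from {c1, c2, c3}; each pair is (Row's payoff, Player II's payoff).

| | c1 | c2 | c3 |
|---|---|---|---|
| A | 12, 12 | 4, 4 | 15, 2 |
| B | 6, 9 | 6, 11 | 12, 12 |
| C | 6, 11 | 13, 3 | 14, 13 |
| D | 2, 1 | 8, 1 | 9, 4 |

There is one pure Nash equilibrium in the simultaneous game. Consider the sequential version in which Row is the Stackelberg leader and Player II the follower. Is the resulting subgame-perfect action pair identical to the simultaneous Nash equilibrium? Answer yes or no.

no

Player II best-responds to each possible Row move:
- A: Player II compares 12, 4, 2 and picks c1; Row would get 12.
- B: Player II compares 9, 11, 12 and picks c3; Row would get 12.
- C: Player II compares 11, 3, 13 and picks c3; Row would get 14.
- D: Player II compares 1, 1, 4 and picks c3; Row would get 9.
Among 12, 12, 14, 9, the best is 14 at C. Subgame-perfect outcome: (C, c3) with payoffs (14, 13).
Under simultaneous play:
Row's best replies: c1→A; c2→C; c3→A.
Player II's best replies: A→c1; B→c3; C→c3; D→c3.
The unique mutual best reply is (A, c1), giving (12, 12).
Sequential outcome (C, c3) differs from the Nash profile (A, c1).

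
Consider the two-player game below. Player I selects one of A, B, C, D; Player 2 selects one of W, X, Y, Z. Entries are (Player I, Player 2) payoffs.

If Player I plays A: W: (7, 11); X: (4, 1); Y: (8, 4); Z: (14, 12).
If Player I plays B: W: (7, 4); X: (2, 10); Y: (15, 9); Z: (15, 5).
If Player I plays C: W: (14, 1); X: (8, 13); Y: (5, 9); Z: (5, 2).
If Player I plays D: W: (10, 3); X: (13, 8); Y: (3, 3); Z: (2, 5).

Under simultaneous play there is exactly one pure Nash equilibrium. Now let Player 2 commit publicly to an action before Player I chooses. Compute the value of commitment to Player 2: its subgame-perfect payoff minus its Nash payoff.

1

Player I best-responds to each possible Player 2 move:
- W → Player I plays C (best of 7, 7, 14, 10); Player 2 gets 1.
- X → Player I plays D (best of 4, 2, 8, 13); Player 2 gets 8.
- Y → Player I plays B (best of 8, 15, 5, 3); Player 2 gets 9.
- Z → Player I plays B (best of 14, 15, 5, 2); Player 2 gets 5.
Maximizing over 1, 8, 9, 5, Player 2 chooses Y. Subgame-perfect outcome: (B, Y) with payoffs (15, 9).
Now find the simultaneous Nash equilibrium.
Player I's best replies: W→C; X→D; Y→B; Z→B.
Player 2's best replies: A→Z; B→X; C→X; D→X.
The unique mutual best reply is (D, X), giving (13, 8).
Player 2's commitment gain: 9 − 8 = 1.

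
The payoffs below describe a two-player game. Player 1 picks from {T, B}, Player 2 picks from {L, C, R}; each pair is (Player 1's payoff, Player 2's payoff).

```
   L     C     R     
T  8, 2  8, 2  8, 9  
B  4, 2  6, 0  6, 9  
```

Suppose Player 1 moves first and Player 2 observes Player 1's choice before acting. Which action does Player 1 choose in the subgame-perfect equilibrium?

Backward induction with Player 1 moving first.
- T: BR = R, leader payoff 8.
- B: BR = R, leader payoff 6.
Among 8, 6, the best is 8 at T. Subgame-perfect outcome: (T, R) with payoffs (8, 9).

T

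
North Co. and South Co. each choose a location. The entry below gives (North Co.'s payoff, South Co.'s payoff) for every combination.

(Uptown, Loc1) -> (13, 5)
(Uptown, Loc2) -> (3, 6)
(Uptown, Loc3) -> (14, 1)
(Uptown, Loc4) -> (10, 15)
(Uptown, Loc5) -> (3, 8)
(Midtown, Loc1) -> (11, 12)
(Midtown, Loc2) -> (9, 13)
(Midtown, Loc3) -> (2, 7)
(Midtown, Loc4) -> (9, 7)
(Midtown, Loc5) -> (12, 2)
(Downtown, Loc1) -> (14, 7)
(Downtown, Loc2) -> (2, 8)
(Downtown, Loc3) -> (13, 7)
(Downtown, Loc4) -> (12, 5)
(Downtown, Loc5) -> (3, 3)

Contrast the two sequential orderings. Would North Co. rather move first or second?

first

If North Co. leads: South Co.'s best replies are Uptown→Loc4, Midtown→Loc2, Downtown→Loc2; North Co.'s induced payoffs 10, 9, 2; outcome (Uptown, Loc4), payoffs (10, 15).
If South Co. leads: North Co.'s best replies are Loc1→Downtown, Loc2→Midtown, Loc3→Uptown, Loc4→Downtown, Loc5→Midtown; South Co.'s induced payoffs 7, 13, 1, 5, 2; outcome (Midtown, Loc2), payoffs (9, 13).
North Co. gets 10 moving first and 9 moving second, so North Co. prefers to move first.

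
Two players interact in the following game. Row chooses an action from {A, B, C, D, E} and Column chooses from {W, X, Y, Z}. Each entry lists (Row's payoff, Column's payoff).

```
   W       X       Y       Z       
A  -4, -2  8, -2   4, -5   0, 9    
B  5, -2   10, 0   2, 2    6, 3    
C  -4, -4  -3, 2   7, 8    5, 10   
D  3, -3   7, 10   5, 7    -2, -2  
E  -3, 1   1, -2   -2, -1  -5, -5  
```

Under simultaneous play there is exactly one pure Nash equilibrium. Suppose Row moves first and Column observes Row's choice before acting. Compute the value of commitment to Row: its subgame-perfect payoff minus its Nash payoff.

1

Solve by backward induction (Row leads).
- A: Column compares -2, -2, -5, 9 and picks Z; Row would get 0.
- B: Column compares -2, 0, 2, 3 and picks Z; Row would get 6.
- C: Column compares -4, 2, 8, 10 and picks Z; Row would get 5.
- D: Column compares -3, 10, 7, -2 and picks X; Row would get 7.
- E: Column compares 1, -2, -1, -5 and picks W; Row would get -3.
Row's induced payoffs are 0, 6, 5, 7, -3, so Row commits to D. Subgame-perfect outcome: (D, X) with payoffs (7, 10).
For the simultaneous game, intersect best replies.
Row's best replies: W→B; X→B; Y→C; Z→B.
Column's best replies: A→Z; B→Z; C→Z; D→X; E→W.
The unique mutual best reply is (B, Z), giving (6, 3).
Row's commitment gain: 7 − 6 = 1.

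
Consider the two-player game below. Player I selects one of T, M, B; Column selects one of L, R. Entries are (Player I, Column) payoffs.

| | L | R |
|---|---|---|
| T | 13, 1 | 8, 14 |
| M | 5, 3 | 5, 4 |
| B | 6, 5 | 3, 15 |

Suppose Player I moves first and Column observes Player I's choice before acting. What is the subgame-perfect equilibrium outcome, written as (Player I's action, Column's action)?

Solve by backward induction (Player I leads).
- T → Column plays R (best of 1, 14); Player I gets 8.
- M → Column plays R (best of 3, 4); Player I gets 5.
- B → Column plays R (best of 5, 15); Player I gets 3.
Player I's induced payoffs are 8, 5, 3, so Player I commits to T. Subgame-perfect outcome: (T, R) with payoffs (8, 14).

(T, R)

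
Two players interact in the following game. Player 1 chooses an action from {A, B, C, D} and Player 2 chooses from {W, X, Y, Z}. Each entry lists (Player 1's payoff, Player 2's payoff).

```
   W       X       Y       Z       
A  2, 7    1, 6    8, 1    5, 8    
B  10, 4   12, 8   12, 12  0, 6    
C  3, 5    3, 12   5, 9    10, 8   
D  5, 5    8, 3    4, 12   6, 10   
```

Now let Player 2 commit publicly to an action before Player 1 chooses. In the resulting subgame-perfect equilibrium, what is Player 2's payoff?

12

Work backward from Player 1's decision.
- W → Player 1 plays B (best of 2, 10, 3, 5); Player 2 gets 4.
- X → Player 1 plays B (best of 1, 12, 3, 8); Player 2 gets 8.
- Y → Player 1 plays B (best of 8, 12, 5, 4); Player 2 gets 12.
- Z → Player 1 plays C (best of 5, 0, 10, 6); Player 2 gets 8.
Among 4, 8, 12, 8, the best is 12 at Y. Subgame-perfect outcome: (B, Y) with payoffs (12, 12).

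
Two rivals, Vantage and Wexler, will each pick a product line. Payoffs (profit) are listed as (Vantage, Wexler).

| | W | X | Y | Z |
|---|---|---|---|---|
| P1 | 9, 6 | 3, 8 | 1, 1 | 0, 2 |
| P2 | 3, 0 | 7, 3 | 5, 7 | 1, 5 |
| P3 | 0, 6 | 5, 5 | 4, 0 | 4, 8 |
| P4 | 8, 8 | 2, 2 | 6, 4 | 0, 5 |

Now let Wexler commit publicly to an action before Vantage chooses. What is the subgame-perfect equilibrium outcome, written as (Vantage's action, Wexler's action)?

Vantage best-responds to each possible Wexler move:
- W: BR = P1, leader payoff 6.
- X: BR = P2, leader payoff 3.
- Y: BR = P4, leader payoff 4.
- Z: BR = P3, leader payoff 8.
Wexler's induced payoffs are 6, 3, 4, 8, so Wexler commits to Z. Subgame-perfect outcome: (P3, Z) with payoffs (4, 8).

(P3, Z)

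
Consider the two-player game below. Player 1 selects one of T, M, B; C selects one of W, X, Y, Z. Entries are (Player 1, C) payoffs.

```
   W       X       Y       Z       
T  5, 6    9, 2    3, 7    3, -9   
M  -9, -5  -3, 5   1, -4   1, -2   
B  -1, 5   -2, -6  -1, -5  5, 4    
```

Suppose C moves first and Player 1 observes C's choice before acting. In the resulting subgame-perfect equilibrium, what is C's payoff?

Player 1 best-responds to each possible C move:
- W → Player 1 plays T (best of 5, -9, -1); C gets 6.
- X → Player 1 plays T (best of 9, -3, -2); C gets 2.
- Y → Player 1 plays T (best of 3, 1, -1); C gets 7.
- Z → Player 1 plays B (best of 3, 1, 5); C gets 4.
Among 6, 2, 7, 4, the best is 7 at Y. Subgame-perfect outcome: (T, Y) with payoffs (3, 7).

7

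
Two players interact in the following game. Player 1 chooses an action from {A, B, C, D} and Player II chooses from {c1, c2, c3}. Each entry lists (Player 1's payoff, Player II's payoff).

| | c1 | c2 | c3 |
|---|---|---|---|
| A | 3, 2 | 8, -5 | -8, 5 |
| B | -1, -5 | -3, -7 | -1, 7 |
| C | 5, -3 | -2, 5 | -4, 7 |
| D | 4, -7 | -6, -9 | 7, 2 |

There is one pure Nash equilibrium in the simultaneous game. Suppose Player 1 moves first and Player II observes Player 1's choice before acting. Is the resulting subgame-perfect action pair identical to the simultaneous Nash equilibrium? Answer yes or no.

yes

Work backward from Player II's decision.
- A → Player II plays c3 (best of 2, -5, 5); Player 1 gets -8.
- B → Player II plays c3 (best of -5, -7, 7); Player 1 gets -1.
- C → Player II plays c3 (best of -3, 5, 7); Player 1 gets -4.
- D → Player II plays c3 (best of -7, -9, 2); Player 1 gets 7.
Maximizing over -8, -1, -4, 7, Player 1 chooses D. Subgame-perfect outcome: (D, c3) with payoffs (7, 2).
Under simultaneous play:
Player 1's best replies: c1→C; c2→A; c3→D.
Player II's best replies: A→c3; B→c3; C→c3; D→c3.
The unique mutual best reply is (D, c3), giving (7, 2).
Sequential outcome (D, c3) coincides with the Nash profile (D, c3).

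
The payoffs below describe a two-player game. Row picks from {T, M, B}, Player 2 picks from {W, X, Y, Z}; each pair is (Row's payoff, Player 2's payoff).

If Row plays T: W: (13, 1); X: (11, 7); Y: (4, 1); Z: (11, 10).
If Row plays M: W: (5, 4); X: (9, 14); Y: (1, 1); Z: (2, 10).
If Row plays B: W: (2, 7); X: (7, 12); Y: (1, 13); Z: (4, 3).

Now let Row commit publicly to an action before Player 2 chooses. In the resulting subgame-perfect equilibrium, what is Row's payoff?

11

Player 2 best-responds to each possible Row move:
- T: Player 2 compares 1, 7, 1, 10 and picks Z; Row would get 11.
- M: Player 2 compares 4, 14, 1, 10 and picks X; Row would get 9.
- B: Player 2 compares 7, 12, 13, 3 and picks Y; Row would get 1.
Among 11, 9, 1, the best is 11 at T. Subgame-perfect outcome: (T, Z) with payoffs (11, 10).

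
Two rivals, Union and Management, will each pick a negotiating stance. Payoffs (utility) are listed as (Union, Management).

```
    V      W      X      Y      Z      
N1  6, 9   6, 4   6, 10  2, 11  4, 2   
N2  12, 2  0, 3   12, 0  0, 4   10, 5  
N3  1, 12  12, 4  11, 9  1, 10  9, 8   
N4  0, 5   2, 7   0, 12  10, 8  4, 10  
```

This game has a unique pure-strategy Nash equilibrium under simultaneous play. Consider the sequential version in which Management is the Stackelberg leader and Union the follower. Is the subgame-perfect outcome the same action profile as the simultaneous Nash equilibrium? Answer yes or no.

Work backward from Union's decision.
- V: BR = N2, leader payoff 2.
- W: BR = N3, leader payoff 4.
- X: BR = N2, leader payoff 0.
- Y: BR = N4, leader payoff 8.
- Z: BR = N2, leader payoff 5.
Maximizing over 2, 4, 0, 8, 5, Management chooses Y. Subgame-perfect outcome: (N4, Y) with payoffs (10, 8).
For the simultaneous game, intersect best replies.
Union's best replies: V→N2; W→N3; X→N2; Y→N4; Z→N2.
Management's best replies: N1→Y; N2→Z; N3→V; N4→X.
The unique mutual best reply is (N2, Z), giving (10, 5).
Sequential outcome (N4, Y) differs from the Nash profile (N2, Z).

no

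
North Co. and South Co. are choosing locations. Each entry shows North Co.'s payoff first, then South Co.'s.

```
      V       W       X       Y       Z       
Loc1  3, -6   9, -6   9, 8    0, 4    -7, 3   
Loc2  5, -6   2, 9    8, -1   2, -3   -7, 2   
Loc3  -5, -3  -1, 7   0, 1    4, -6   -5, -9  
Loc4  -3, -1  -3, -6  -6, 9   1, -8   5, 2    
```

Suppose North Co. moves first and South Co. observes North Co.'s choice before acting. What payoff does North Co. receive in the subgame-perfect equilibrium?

Backward induction with North Co. moving first.
- Loc1: BR = X, leader payoff 9.
- Loc2: BR = W, leader payoff 2.
- Loc3: BR = W, leader payoff -1.
- Loc4: BR = X, leader payoff -6.
Among 9, 2, -1, -6, the best is 9 at Loc1. Subgame-perfect outcome: (Loc1, X) with payoffs (9, 8).

9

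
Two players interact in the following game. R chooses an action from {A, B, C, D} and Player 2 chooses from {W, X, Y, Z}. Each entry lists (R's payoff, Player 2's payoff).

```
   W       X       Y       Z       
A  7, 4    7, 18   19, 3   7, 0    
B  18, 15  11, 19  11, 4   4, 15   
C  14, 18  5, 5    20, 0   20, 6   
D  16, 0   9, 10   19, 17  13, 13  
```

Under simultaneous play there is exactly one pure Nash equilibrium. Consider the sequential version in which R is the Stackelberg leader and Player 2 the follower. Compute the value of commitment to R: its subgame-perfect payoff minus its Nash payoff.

8

Work backward from Player 2's decision.
- A → Player 2 plays X (best of 4, 18, 3, 0); R gets 7.
- B → Player 2 plays X (best of 15, 19, 4, 15); R gets 11.
- C → Player 2 plays W (best of 18, 5, 0, 6); R gets 14.
- D → Player 2 plays Y (best of 0, 10, 17, 13); R gets 19.
Maximizing over 7, 11, 14, 19, R chooses D. Subgame-perfect outcome: (D, Y) with payoffs (19, 17).
For the simultaneous game, intersect best replies.
R's best replies: W→B; X→B; Y→C; Z→C.
Player 2's best replies: A→X; B→X; C→W; D→Y.
Only (B, X) has each player best-responding; Nash payoffs (11, 19).
R's commitment gain: 19 − 11 = 8.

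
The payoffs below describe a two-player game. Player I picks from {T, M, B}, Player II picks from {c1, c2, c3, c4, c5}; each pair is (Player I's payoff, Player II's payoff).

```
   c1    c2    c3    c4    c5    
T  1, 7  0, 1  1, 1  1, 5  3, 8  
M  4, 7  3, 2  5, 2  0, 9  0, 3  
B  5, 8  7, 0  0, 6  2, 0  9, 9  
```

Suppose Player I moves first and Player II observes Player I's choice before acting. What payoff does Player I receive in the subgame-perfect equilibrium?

9

Solve by backward induction (Player I leads).
- T: Player II compares 7, 1, 1, 5, 8 and picks c5; Player I would get 3.
- M: Player II compares 7, 2, 2, 9, 3 and picks c4; Player I would get 0.
- B: Player II compares 8, 0, 6, 0, 9 and picks c5; Player I would get 9.
Maximizing over 3, 0, 9, Player I chooses B. Subgame-perfect outcome: (B, c5) with payoffs (9, 9).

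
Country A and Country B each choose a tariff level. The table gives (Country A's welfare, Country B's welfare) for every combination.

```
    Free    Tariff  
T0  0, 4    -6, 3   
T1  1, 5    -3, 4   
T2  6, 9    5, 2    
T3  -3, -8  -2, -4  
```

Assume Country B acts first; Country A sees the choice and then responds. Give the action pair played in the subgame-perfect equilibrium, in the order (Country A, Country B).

(T2, Free)

Country A best-responds to each possible Country B move:
- Free: BR = T2, leader payoff 9.
- Tariff: BR = T2, leader payoff 2.
Maximizing over 9, 2, Country B chooses Free. Subgame-perfect outcome: (T2, Free) with payoffs (6, 9).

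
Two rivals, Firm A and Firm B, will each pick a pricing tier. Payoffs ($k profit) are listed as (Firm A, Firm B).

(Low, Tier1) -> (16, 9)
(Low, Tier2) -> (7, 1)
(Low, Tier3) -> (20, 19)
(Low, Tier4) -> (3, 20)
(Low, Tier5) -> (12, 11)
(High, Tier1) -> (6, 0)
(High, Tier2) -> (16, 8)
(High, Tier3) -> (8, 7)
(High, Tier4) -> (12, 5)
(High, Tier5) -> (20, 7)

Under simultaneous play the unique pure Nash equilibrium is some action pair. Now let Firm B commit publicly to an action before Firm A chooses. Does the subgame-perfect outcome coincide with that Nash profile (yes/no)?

no

Solve by backward induction (Firm B leads).
- Tier1: BR = Low, leader payoff 9.
- Tier2: BR = High, leader payoff 8.
- Tier3: BR = Low, leader payoff 19.
- Tier4: BR = High, leader payoff 5.
- Tier5: BR = High, leader payoff 7.
Among 9, 8, 19, 5, 7, the best is 19 at Tier3. Subgame-perfect outcome: (Low, Tier3) with payoffs (20, 19).
Now find the simultaneous Nash equilibrium.
Firm A's best replies: Tier1→Low; Tier2→High; Tier3→Low; Tier4→High; Tier5→High.
Firm B's best replies: Low→Tier4; High→Tier2.
Only (High, Tier2) has each player best-responding; Nash payoffs (16, 8).
Sequential outcome (Low, Tier3) differs from the Nash profile (High, Tier2).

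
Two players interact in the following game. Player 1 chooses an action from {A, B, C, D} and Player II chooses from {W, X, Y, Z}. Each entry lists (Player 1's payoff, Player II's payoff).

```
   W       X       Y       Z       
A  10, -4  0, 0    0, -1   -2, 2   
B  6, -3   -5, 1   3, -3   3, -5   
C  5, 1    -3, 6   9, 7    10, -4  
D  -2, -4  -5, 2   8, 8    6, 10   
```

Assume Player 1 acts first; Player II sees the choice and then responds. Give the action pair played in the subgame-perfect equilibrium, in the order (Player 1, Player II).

(C, Y)

Work backward from Player II's decision.
- A: BR = Z, leader payoff -2.
- B: BR = X, leader payoff -5.
- C: BR = Y, leader payoff 9.
- D: BR = Z, leader payoff 6.
Among -2, -5, 9, 6, the best is 9 at C. Subgame-perfect outcome: (C, Y) with payoffs (9, 7).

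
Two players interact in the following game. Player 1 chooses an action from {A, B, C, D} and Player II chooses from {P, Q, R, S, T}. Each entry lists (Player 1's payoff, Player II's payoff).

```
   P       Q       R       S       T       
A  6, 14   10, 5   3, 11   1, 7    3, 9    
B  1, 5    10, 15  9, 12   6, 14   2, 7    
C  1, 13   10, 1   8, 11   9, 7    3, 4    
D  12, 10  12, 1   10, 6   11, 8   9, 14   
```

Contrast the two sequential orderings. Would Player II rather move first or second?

second

If Player 1 leads: Player II's best replies are A→P, B→Q, C→P, D→T; Player 1's induced payoffs 6, 10, 1, 9; outcome (B, Q), payoffs (10, 15).
If Player II leads: Player 1's best replies are P→D, Q→D, R→D, S→D, T→D; Player II's induced payoffs 10, 1, 6, 8, 14; outcome (D, T), payoffs (9, 14).
Player II gets 14 moving first and 15 moving second, so Player II prefers to move second.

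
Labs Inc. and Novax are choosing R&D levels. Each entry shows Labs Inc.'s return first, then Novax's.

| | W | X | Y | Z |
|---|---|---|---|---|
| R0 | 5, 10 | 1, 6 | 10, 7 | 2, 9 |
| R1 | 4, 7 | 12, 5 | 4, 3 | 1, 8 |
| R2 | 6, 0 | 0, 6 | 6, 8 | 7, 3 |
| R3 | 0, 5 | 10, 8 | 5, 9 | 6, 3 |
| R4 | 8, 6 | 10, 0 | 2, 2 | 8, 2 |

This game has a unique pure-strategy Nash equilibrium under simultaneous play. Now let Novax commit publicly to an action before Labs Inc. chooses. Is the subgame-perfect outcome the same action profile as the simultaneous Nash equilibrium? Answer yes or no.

Backward induction with Novax moving first.
- W: Labs Inc. compares 5, 4, 6, 0, 8 and picks R4; Novax would get 6.
- X: Labs Inc. compares 1, 12, 0, 10, 10 and picks R1; Novax would get 5.
- Y: Labs Inc. compares 10, 4, 6, 5, 2 and picks R0; Novax would get 7.
- Z: Labs Inc. compares 2, 1, 7, 6, 8 and picks R4; Novax would get 2.
Novax's induced payoffs are 6, 5, 7, 2, so Novax commits to Y. Subgame-perfect outcome: (R0, Y) with payoffs (10, 7).
For the simultaneous game, intersect best replies.
Labs Inc.'s best replies: W→R4; X→R1; Y→R0; Z→R4.
Novax's best replies: R0→W; R1→Z; R2→Y; R3→Y; R4→W.
Only (R4, W) has each player best-responding; Nash payoffs (8, 6).
Sequential outcome (R0, Y) differs from the Nash profile (R4, W).

no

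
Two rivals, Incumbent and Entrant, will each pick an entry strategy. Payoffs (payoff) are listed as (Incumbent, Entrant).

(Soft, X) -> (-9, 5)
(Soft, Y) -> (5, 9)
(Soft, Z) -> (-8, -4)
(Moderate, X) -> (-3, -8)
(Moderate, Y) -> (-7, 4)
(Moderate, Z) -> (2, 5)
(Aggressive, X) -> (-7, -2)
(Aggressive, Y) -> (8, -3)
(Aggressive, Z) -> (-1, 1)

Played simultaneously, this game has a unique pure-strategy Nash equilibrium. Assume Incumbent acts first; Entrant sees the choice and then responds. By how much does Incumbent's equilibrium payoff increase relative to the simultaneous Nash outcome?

3

Backward induction with Incumbent moving first.
- Soft → Entrant plays Y (best of 5, 9, -4); Incumbent gets 5.
- Moderate → Entrant plays Z (best of -8, 4, 5); Incumbent gets 2.
- Aggressive → Entrant plays Z (best of -2, -3, 1); Incumbent gets -1.
Incumbent's induced payoffs are 5, 2, -1, so Incumbent commits to Soft. Subgame-perfect outcome: (Soft, Y) with payoffs (5, 9).
Under simultaneous play:
Incumbent's best replies: X→Moderate; Y→Aggressive; Z→Moderate.
Entrant's best replies: Soft→Y; Moderate→Z; Aggressive→Z.
The unique mutual best reply is (Moderate, Z), giving (2, 5).
Incumbent's commitment gain: 5 − 2 = 3.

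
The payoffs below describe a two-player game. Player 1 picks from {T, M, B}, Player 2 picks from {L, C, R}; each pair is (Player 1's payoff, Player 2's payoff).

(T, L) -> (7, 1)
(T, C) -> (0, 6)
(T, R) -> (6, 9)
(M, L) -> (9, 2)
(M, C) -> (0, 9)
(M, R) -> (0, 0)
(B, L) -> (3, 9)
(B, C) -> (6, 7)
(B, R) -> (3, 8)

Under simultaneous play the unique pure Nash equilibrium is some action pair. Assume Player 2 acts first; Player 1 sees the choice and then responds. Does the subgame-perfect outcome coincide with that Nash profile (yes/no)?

yes

Work backward from Player 1's decision.
- L: BR = M, leader payoff 2.
- C: BR = B, leader payoff 7.
- R: BR = T, leader payoff 9.
Among 2, 7, 9, the best is 9 at R. Subgame-perfect outcome: (T, R) with payoffs (6, 9).
For the simultaneous game, intersect best replies.
Player 1's best replies: L→M; C→B; R→T.
Player 2's best replies: T→R; M→C; B→L.
Only (T, R) has each player best-responding; Nash payoffs (6, 9).
Sequential outcome (T, R) coincides with the Nash profile (T, R).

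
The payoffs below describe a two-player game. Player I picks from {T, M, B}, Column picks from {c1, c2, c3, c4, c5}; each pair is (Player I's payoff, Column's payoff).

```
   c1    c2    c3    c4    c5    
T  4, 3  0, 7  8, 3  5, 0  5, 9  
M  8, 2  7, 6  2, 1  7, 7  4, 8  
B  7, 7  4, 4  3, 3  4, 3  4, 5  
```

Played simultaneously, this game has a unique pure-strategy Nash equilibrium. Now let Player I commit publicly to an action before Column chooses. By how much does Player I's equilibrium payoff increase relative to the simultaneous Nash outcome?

2

Backward induction with Player I moving first.
- T: Column compares 3, 7, 3, 0, 9 and picks c5; Player I would get 5.
- M: Column compares 2, 6, 1, 7, 8 and picks c5; Player I would get 4.
- B: Column compares 7, 4, 3, 3, 5 and picks c1; Player I would get 7.
Among 5, 4, 7, the best is 7 at B. Subgame-perfect outcome: (B, c1) with payoffs (7, 7).
For the simultaneous game, intersect best replies.
Player I's best replies: c1→M; c2→M; c3→T; c4→M; c5→T.
Column's best replies: T→c5; M→c5; B→c1.
The unique mutual best reply is (T, c5), giving (5, 9).
Player I's commitment gain: 7 − 5 = 2.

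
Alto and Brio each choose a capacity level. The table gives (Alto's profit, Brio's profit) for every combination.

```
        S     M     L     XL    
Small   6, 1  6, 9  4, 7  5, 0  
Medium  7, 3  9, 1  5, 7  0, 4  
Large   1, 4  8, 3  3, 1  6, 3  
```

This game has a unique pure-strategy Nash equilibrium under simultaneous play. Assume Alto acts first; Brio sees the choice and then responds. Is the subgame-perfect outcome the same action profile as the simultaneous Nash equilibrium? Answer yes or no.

no

Backward induction with Alto moving first.
- Small: BR = M, leader payoff 6.
- Medium: BR = L, leader payoff 5.
- Large: BR = S, leader payoff 1.
Alto's induced payoffs are 6, 5, 1, so Alto commits to Small. Subgame-perfect outcome: (Small, M) with payoffs (6, 9).
Now find the simultaneous Nash equilibrium.
Alto's best replies: S→Medium; M→Medium; L→Medium; XL→Large.
Brio's best replies: Small→M; Medium→L; Large→S.
Only (Medium, L) has each player best-responding; Nash payoffs (5, 7).
Sequential outcome (Small, M) differs from the Nash profile (Medium, L).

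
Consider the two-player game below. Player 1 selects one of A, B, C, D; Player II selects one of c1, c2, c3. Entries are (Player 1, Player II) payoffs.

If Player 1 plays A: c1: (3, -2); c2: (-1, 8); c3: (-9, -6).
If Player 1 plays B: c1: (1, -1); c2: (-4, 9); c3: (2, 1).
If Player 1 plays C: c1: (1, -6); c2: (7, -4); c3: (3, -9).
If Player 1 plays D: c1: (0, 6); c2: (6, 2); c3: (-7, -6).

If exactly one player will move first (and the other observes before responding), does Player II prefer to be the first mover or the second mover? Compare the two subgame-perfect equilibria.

first

If Player 1 leads: Player II's best replies are A→c2, B→c2, C→c2, D→c1; Player 1's induced payoffs -1, -4, 7, 0; outcome (C, c2), payoffs (7, -4).
If Player II leads: Player 1's best replies are c1→A, c2→C, c3→C; Player II's induced payoffs -2, -4, -9; outcome (A, c1), payoffs (3, -2).
Player II gets -2 moving first and -4 moving second, so Player II prefers to move first.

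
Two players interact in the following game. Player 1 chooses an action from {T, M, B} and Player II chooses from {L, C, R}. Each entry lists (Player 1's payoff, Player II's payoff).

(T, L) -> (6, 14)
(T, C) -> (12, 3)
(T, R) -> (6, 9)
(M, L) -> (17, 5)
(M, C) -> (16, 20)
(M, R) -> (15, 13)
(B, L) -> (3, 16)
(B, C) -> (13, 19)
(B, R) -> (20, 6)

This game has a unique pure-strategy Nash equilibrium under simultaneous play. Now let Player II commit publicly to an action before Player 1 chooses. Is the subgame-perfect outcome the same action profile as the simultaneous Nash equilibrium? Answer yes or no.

Solve by backward induction (Player II leads).
- L → Player 1 plays M (best of 6, 17, 3); Player II gets 5.
- C → Player 1 plays M (best of 12, 16, 13); Player II gets 20.
- R → Player 1 plays B (best of 6, 15, 20); Player II gets 6.
Maximizing over 5, 20, 6, Player II chooses C. Subgame-perfect outcome: (M, C) with payoffs (16, 20).
For the simultaneous game, intersect best replies.
Player 1's best replies: L→M; C→M; R→B.
Player II's best replies: T→L; M→C; B→C.
Only (M, C) has each player best-responding; Nash payoffs (16, 20).
Sequential outcome (M, C) coincides with the Nash profile (M, C).

yes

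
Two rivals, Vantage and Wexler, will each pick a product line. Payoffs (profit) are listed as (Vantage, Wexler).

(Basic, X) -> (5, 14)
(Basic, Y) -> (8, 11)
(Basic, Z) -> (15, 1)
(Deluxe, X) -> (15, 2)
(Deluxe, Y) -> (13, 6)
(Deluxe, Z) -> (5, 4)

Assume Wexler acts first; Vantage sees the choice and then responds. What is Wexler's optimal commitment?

Y

Vantage best-responds to each possible Wexler move:
- X: Vantage compares 5, 15 and picks Deluxe; Wexler would get 2.
- Y: Vantage compares 8, 13 and picks Deluxe; Wexler would get 6.
- Z: Vantage compares 15, 5 and picks Basic; Wexler would get 1.
Maximizing over 2, 6, 1, Wexler chooses Y. Subgame-perfect outcome: (Deluxe, Y) with payoffs (13, 6).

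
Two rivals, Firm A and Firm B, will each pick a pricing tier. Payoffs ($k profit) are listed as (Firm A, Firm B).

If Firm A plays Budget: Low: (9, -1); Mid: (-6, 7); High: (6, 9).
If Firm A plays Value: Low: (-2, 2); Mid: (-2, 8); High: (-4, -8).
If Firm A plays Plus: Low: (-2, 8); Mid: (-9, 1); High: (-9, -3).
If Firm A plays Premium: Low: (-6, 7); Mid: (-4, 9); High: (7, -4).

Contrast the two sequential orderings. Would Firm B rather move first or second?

If Firm A leads: Firm B's best replies are Budget→High, Value→Mid, Plus→Low, Premium→Mid; Firm A's induced payoffs 6, -2, -2, -4; outcome (Budget, High), payoffs (6, 9).
If Firm B leads: Firm A's best replies are Low→Budget, Mid→Value, High→Premium; Firm B's induced payoffs -1, 8, -4; outcome (Value, Mid), payoffs (-2, 8).
Firm B gets 8 moving first and 9 moving second, so Firm B prefers to move second.

second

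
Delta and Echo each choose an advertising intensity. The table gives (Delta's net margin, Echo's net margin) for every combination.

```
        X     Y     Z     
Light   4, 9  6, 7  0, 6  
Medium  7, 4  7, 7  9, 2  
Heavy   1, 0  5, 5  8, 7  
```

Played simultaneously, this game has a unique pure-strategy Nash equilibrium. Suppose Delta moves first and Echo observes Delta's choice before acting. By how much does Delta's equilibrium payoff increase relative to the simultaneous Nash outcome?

Solve by backward induction (Delta leads).
- Light: BR = X, leader payoff 4.
- Medium: BR = Y, leader payoff 7.
- Heavy: BR = Z, leader payoff 8.
Delta's induced payoffs are 4, 7, 8, so Delta commits to Heavy. Subgame-perfect outcome: (Heavy, Z) with payoffs (8, 7).
Now find the simultaneous Nash equilibrium.
Delta's best replies: X→Medium; Y→Medium; Z→Medium.
Echo's best replies: Light→X; Medium→Y; Heavy→Z.
The unique mutual best reply is (Medium, Y), giving (7, 7).
Delta's commitment gain: 8 − 7 = 1.

1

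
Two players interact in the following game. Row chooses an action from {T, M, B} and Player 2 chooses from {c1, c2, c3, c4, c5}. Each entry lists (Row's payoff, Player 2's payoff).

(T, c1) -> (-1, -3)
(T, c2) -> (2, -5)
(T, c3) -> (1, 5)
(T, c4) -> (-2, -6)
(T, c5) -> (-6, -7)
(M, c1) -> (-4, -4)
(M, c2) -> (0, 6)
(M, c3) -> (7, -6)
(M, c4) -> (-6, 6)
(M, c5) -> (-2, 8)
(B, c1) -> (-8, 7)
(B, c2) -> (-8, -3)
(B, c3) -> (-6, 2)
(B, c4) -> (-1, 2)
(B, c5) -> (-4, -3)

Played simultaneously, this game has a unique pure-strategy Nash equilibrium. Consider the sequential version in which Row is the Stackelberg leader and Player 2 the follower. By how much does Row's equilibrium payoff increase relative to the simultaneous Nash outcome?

Work backward from Player 2's decision.
- T: Player 2 compares -3, -5, 5, -6, -7 and picks c3; Row would get 1.
- M: Player 2 compares -4, 6, -6, 6, 8 and picks c5; Row would get -2.
- B: Player 2 compares 7, -3, 2, 2, -3 and picks c1; Row would get -8.
Among 1, -2, -8, the best is 1 at T. Subgame-perfect outcome: (T, c3) with payoffs (1, 5).
For the simultaneous game, intersect best replies.
Row's best replies: c1→T; c2→T; c3→M; c4→B; c5→M.
Player 2's best replies: T→c3; M→c5; B→c1.
The unique mutual best reply is (M, c5), giving (-2, 8).
Row's commitment gain: 1 − -2 = 3.

3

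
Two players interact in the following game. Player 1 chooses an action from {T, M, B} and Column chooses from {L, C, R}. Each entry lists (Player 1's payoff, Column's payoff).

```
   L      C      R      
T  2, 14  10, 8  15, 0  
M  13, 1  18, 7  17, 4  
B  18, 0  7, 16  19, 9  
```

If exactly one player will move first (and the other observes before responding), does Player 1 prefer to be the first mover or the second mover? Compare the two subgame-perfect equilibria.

If Player 1 leads: Column's best replies are T→L, M→C, B→C; Player 1's induced payoffs 2, 18, 7; outcome (M, C), payoffs (18, 7).
If Column leads: Player 1's best replies are L→B, C→M, R→B; Column's induced payoffs 0, 7, 9; outcome (B, R), payoffs (19, 9).
Player 1 gets 18 moving first and 19 moving second, so Player 1 prefers to move second.

second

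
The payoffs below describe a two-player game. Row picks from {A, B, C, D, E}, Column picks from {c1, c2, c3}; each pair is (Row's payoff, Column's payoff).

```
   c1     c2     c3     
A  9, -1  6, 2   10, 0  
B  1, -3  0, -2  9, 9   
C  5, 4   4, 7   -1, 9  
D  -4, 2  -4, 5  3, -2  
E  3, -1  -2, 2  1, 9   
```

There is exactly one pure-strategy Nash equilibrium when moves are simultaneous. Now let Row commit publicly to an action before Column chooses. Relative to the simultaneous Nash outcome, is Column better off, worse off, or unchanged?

better off

Backward induction with Row moving first.
- A → Column plays c2 (best of -1, 2, 0); Row gets 6.
- B → Column plays c3 (best of -3, -2, 9); Row gets 9.
- C → Column plays c3 (best of 4, 7, 9); Row gets -1.
- D → Column plays c2 (best of 2, 5, -2); Row gets -4.
- E → Column plays c3 (best of -1, 2, 9); Row gets 1.
Maximizing over 6, 9, -1, -4, 1, Row chooses B. Subgame-perfect outcome: (B, c3) with payoffs (9, 9).
For the simultaneous game, intersect best replies.
Row's best replies: c1→A; c2→A; c3→A.
Column's best replies: A→c2; B→c3; C→c3; D→c2; E→c3.
The unique mutual best reply is (A, c2), giving (6, 2).
Column earns 9 sequentially versus 2 at the Nash outcome: better off.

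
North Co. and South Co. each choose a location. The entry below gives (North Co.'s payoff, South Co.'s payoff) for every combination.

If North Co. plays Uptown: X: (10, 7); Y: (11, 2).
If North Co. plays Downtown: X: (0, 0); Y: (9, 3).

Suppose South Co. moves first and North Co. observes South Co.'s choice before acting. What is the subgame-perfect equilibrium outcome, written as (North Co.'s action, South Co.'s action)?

North Co. best-responds to each possible South Co. move:
- X: North Co. compares 10, 0 and picks Uptown; South Co. would get 7.
- Y: North Co. compares 11, 9 and picks Uptown; South Co. would get 2.
South Co.'s induced payoffs are 7, 2, so South Co. commits to X. Subgame-perfect outcome: (Uptown, X) with payoffs (10, 7).

(Uptown, X)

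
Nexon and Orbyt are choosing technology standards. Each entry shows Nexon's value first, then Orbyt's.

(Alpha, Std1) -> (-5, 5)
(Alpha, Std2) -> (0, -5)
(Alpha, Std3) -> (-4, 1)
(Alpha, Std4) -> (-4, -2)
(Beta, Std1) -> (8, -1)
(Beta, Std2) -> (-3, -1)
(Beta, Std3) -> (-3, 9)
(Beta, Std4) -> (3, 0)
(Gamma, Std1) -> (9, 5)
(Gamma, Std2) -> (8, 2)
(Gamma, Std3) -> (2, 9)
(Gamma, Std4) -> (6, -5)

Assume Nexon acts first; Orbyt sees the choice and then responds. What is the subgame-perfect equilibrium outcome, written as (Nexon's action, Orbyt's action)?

Orbyt best-responds to each possible Nexon move:
- Alpha: Orbyt compares 5, -5, 1, -2 and picks Std1; Nexon would get -5.
- Beta: Orbyt compares -1, -1, 9, 0 and picks Std3; Nexon would get -3.
- Gamma: Orbyt compares 5, 2, 9, -5 and picks Std3; Nexon would get 2.
Among -5, -3, 2, the best is 2 at Gamma. Subgame-perfect outcome: (Gamma, Std3) with payoffs (2, 9).

(Gamma, Std3)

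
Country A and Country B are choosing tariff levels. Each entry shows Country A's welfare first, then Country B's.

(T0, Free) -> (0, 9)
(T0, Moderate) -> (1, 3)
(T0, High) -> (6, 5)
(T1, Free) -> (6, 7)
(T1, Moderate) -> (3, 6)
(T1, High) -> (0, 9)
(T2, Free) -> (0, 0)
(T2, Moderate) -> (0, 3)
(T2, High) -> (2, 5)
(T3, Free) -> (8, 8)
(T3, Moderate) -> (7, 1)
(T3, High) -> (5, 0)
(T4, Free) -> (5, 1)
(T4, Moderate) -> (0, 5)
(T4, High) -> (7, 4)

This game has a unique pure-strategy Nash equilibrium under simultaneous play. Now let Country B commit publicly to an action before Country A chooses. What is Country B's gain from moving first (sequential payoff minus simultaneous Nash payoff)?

0

Work backward from Country A's decision.
- Free: BR = T3, leader payoff 8.
- Moderate: BR = T3, leader payoff 1.
- High: BR = T4, leader payoff 4.
Maximizing over 8, 1, 4, Country B chooses Free. Subgame-perfect outcome: (T3, Free) with payoffs (8, 8).
Under simultaneous play:
Country A's best replies: Free→T3; Moderate→T3; High→T4.
Country B's best replies: T0→Free; T1→High; T2→High; T3→Free; T4→Moderate.
Only (T3, Free) has each player best-responding; Nash payoffs (8, 8).
Country B's commitment gain: 8 − 8 = 0.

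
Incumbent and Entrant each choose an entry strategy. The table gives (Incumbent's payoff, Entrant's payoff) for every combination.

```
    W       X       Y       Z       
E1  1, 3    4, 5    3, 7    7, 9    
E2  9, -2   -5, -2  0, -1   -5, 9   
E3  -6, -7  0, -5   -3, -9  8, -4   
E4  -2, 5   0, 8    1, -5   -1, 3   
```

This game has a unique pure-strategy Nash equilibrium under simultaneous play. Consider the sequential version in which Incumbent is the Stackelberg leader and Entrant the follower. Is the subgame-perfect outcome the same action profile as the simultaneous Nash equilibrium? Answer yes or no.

Solve by backward induction (Incumbent leads).
- E1: Entrant compares 3, 5, 7, 9 and picks Z; Incumbent would get 7.
- E2: Entrant compares -2, -2, -1, 9 and picks Z; Incumbent would get -5.
- E3: Entrant compares -7, -5, -9, -4 and picks Z; Incumbent would get 8.
- E4: Entrant compares 5, 8, -5, 3 and picks X; Incumbent would get 0.
Among 7, -5, 8, 0, the best is 8 at E3. Subgame-perfect outcome: (E3, Z) with payoffs (8, -4).
For the simultaneous game, intersect best replies.
Incumbent's best replies: W→E2; X→E1; Y→E1; Z→E3.
Entrant's best replies: E1→Z; E2→Z; E3→Z; E4→X.
The unique mutual best reply is (E3, Z), giving (8, -4).
Sequential outcome (E3, Z) coincides with the Nash profile (E3, Z).

yes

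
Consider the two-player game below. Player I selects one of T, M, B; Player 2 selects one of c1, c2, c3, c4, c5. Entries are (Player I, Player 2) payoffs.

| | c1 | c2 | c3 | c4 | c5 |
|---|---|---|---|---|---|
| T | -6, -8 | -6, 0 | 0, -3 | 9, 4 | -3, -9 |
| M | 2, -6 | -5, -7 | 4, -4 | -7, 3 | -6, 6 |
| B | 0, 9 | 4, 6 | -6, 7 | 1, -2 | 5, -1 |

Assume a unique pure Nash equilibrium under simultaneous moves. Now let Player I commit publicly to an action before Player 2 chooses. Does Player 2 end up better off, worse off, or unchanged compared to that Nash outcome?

unchanged

Backward induction with Player I moving first.
- T: BR = c4, leader payoff 9.
- M: BR = c5, leader payoff -6.
- B: BR = c1, leader payoff 0.
Player I's induced payoffs are 9, -6, 0, so Player I commits to T. Subgame-perfect outcome: (T, c4) with payoffs (9, 4).
Now find the simultaneous Nash equilibrium.
Player I's best replies: c1→M; c2→B; c3→M; c4→T; c5→B.
Player 2's best replies: T→c4; M→c5; B→c1.
The unique mutual best reply is (T, c4), giving (9, 4).
Player 2 earns 4 sequentially versus 4 at the Nash outcome: unchanged.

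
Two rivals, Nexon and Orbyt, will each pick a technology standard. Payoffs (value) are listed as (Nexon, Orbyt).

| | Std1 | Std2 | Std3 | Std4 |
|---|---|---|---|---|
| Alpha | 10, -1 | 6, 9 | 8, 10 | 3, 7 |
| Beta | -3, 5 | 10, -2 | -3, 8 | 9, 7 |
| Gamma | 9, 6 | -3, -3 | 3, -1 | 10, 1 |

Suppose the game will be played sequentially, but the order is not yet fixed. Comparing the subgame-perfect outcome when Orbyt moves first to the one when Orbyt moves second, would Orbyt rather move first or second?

If Nexon leads: Orbyt's best replies are Alpha→Std3, Beta→Std3, Gamma→Std1; Nexon's induced payoffs 8, -3, 9; outcome (Gamma, Std1), payoffs (9, 6).
If Orbyt leads: Nexon's best replies are Std1→Alpha, Std2→Beta, Std3→Alpha, Std4→Gamma; Orbyt's induced payoffs -1, -2, 10, 1; outcome (Alpha, Std3), payoffs (8, 10).
Orbyt gets 10 moving first and 6 moving second, so Orbyt prefers to move first.

first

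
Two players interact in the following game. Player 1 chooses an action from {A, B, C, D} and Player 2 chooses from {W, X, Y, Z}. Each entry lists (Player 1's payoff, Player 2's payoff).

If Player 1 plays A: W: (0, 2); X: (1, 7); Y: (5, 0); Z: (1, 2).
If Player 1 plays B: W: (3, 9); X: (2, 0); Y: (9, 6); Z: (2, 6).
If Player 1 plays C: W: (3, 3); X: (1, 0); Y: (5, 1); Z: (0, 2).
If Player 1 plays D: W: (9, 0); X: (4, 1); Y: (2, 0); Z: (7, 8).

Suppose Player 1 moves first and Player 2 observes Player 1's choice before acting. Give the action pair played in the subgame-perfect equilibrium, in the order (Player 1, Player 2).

(D, Z)

Backward induction with Player 1 moving first.
- A: BR = X, leader payoff 1.
- B: BR = W, leader payoff 3.
- C: BR = W, leader payoff 3.
- D: BR = Z, leader payoff 7.
Among 1, 3, 3, 7, the best is 7 at D. Subgame-perfect outcome: (D, Z) with payoffs (7, 8).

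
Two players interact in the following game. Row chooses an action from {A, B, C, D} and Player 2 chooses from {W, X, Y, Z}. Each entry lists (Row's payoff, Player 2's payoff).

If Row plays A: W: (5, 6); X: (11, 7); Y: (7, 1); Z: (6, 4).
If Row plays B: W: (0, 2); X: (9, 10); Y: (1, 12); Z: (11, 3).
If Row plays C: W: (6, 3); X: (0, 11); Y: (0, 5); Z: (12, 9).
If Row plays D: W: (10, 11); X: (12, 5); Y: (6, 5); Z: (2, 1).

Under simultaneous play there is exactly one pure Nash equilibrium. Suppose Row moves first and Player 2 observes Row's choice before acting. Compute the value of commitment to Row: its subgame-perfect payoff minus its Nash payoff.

Work backward from Player 2's decision.
- A → Player 2 plays X (best of 6, 7, 1, 4); Row gets 11.
- B → Player 2 plays Y (best of 2, 10, 12, 3); Row gets 1.
- C → Player 2 plays X (best of 3, 11, 5, 9); Row gets 0.
- D → Player 2 plays W (best of 11, 5, 5, 1); Row gets 10.
Row's induced payoffs are 11, 1, 0, 10, so Row commits to A. Subgame-perfect outcome: (A, X) with payoffs (11, 7).
Now find the simultaneous Nash equilibrium.
Row's best replies: W→D; X→D; Y→A; Z→C.
Player 2's best replies: A→X; B→Y; C→X; D→W.
Only (D, W) has each player best-responding; Nash payoffs (10, 11).
Row's commitment gain: 11 − 10 = 1.

1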